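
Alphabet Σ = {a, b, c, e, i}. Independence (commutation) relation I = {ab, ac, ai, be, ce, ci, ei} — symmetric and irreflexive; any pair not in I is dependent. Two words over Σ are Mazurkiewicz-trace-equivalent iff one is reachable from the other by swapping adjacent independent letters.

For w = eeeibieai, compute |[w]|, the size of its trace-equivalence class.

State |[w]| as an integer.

#0=e has no predecessor
#1=e depends on [0:e]
#2=e depends on [1:e]
#3=i has no predecessor
#4=b depends on [3:i]
#5=i depends on [4:b]
#6=e depends on [2:e]
#7=a depends on [6:e]
#8=i depends on [5:i]
sources: [0:e, 3:i]
N(rest) = Σ N(rest − s) over sources s of rest; N(one piece) = 1:
  size 1 → [7]=1  [8]=1
  size 2 → [5,8]=1  [6,7]=1  [7,8]=2
  size 3 → [2,6,7]=1  [4,5,8]=1  [5,7,8]=3  [6,7,8]=3
  size 4 → [1,2,6,7]=1  [2,6,7,8]=4  [3,4,5,8]=1  [4,5,7,8]=4  [5,6,7,8]=6
  size 5 → [0,1,2,6,7]=1  [1,2,6,7,8]=5  [2,5,6,7,8]=10  [3,4,5,7,8]=5  [4,5,6,7,8]=10
  size 6 → [0,1,2,6,7,8]=6  [1,2,5,6,7,8]=15  [2,4,5,6,7,8]=20  [3,4,5,6,7,8]=15
  size 7 → [0,1,2,5,6,7,8]=21  [1,2,4,5,6,7,8]=35  [2,3,4,5,6,7,8]=35
  first=0(e) contributes 70
  first=3(i) contributes 56
|[w]| = 126

126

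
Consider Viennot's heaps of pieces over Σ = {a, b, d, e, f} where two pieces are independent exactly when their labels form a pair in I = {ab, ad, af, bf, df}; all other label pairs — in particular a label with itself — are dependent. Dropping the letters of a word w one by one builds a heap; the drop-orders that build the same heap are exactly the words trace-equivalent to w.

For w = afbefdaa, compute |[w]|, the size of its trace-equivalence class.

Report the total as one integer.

72

0(a) covers ∅
1(f) covers ∅
2(b) covers ∅
3(e) covers 0:a, 1:f, 2:b
4(f) covers 3:e
5(d) covers 3:e
6(a) covers 3:e
7(a) covers 6:a
floor of heap: 0:a, 1:f, 2:b
completions by unplaced set U, small U first (add the entries for U minus each lowest piece of U):
  |U|=1: {4}:1  {5}:1  {7}:1
  |U|=2: {4,5}:2  {4,7}:2  {5,7}:2  {6,7}:1
  |U|=3: {4,5,7}:6  {4,6,7}:3  {5,6,7}:3
  |U|=4: {4,5,6,7}:12
  |U|=5: {3,4,5,6,7}:12
  |U|=6: {0,3,4,5,6,7}:12  {1,3,4,5,6,7}:12  {2,3,4,5,6,7}:12
  start at 0(a): 24
  start at 1(f): 24
  start at 2(b): 24
sum over floor = 72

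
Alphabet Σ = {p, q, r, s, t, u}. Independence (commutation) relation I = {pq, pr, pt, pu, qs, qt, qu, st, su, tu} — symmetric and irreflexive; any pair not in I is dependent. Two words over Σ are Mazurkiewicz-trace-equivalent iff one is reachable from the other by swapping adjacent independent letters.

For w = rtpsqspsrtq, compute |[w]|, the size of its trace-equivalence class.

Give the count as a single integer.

144

drop 0:r onto floor
drop 1:t onto {0:r}
drop 2:p onto floor
drop 3:s onto {0:r, 2:p}
drop 4:q onto {0:r}
drop 5:s onto {3:s}
drop 6:p onto {5:s}
drop 7:s onto {6:p}
drop 8:r onto {1:t, 4:q, 7:s}
drop 9:t onto {8:r}
drop 10:q onto {8:r}
ground layer = {0:r, 2:p}
drop-orders for the pieces not yet dropped (sum over which currently-grounded one goes next):
  1 to go: {9} 1  {10} 1
  2 to go: {9,10} 2
  3 to go: {8,9,10} 2
  4 to go: {1,8,9,10} 2  {4,8,9,10} 2  {7,8,9,10} 2
  5 to go: {1,4,8,9,10} 4  {1,7,8,9,10} 4  {4,7,8,9,10} 4  {6,7,8,9,10} 2
  6 to go: {1,4,7,8,9,10} 12  {1,6,7,8,9,10} 6  {4,6,7,8,9,10} 6  {5,6,7,8,9,10} 2
  7 to go: {1,4,6,7,8,9,10} 24  {1,5,6,7,8,9,10} 8  {3,5,6,7,8,9,10} 2  {4,5,6,7,8,9,10} 8
  8 to go: {1,3,5,6,7,8,9,10} 10  {1,4,5,6,7,8,9,10} 40  {2,3,5,6,7,8,9,10} 2  {3,4,5,6,7,8,9,10} 10
  9 to go: {1,2,3,5,6,7,8,9,10} 12  {1,3,4,5,6,7,8,9,10} 60  {2,3,4,5,6,7,8,9,10} 12
  if 0:r drops first: 84 orders
  if 2:p drops first: 60 orders
heap linearizations: 144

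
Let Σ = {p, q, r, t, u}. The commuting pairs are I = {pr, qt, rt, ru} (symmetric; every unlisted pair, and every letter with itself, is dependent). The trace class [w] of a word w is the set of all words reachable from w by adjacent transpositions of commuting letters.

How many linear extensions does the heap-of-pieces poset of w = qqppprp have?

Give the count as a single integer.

5

drop 0:q onto floor
drop 1:q onto {0:q}
drop 2:p onto {1:q}
drop 3:p onto {2:p}
drop 4:p onto {3:p}
drop 5:r onto {1:q}
drop 6:p onto {4:p}
ground layer = {0:q}
drop-orders for the pieces not yet dropped (sum over which currently-grounded one goes next):
  1 to go: {5} 1  {6} 1
  2 to go: {4,6} 1  {5,6} 2
  3 to go: {3,4,6} 1  {4,5,6} 3
  4 to go: {2,3,4,6} 1  {3,4,5,6} 4
  5 to go: {2,3,4,5,6} 5
  if 0:q drops first: 5 orders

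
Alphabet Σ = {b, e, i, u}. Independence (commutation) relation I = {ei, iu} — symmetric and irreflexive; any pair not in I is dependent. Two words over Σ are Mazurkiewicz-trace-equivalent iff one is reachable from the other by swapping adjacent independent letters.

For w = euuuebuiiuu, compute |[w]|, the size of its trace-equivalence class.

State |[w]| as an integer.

0(e) covers ∅
1(u) covers 0:e
2(u) covers 1:u
3(u) covers 2:u
4(e) covers 3:u
5(b) covers 4:e
6(u) covers 5:b
7(i) covers 5:b
8(i) covers 7:i
9(u) covers 6:u
10(u) covers 9:u
floor of heap: 0:e
completions by unplaced set U, small U first (add the entries for U minus each lowest piece of U):
  |U|=1: {8}:1  {10}:1
  |U|=2: {7,8}:1  {8,10}:2  {9,10}:1
  |U|=3: {6,9,10}:1  {7,8,10}:3  {8,9,10}:3
  |U|=4: {6,8,9,10}:4  {7,8,9,10}:6
  |U|=5: {6,7,8,9,10}:10
  |U|=6: {5,6,7,8,9,10}:10
  |U|=7: {4,5,6,7,8,9,10}:10
  |U|=8: {3,4,5,6,7,8,9,10}:10
  |U|=9: {2,3,4,5,6,7,8,9,10}:10
  start at 0(e): 10

10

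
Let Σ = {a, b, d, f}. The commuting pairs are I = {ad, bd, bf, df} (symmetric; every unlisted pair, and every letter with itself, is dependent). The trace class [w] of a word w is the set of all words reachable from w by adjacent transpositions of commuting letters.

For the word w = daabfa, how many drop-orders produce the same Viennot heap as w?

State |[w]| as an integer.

12

0(d) covers ∅
1(a) covers ∅
2(a) covers 1:a
3(b) covers 2:a
4(f) covers 2:a
5(a) covers 3:b, 4:f
floor of heap: 0:d, 1:a
completions by unplaced set U, small U first (add the entries for U minus each lowest piece of U):
  |U|=1: {0}:1  {5}:1
  |U|=2: {0,5}:2  {3,5}:1  {4,5}:1
  |U|=3: {0,3,5}:3  {0,4,5}:3  {3,4,5}:2
  |U|=4: {0,3,4,5}:8  {2,3,4,5}:2
  start at 0(d): 2
  start at 1(a): 10
sum over floor = 12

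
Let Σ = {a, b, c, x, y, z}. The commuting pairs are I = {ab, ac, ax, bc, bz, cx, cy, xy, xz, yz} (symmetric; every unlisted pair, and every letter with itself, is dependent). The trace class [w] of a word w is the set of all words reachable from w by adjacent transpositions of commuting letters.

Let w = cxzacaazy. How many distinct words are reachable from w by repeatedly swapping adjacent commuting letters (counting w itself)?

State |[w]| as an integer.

0(c) covers ∅
1(x) covers ∅
2(z) covers 0:c
3(a) covers 2:z
4(c) covers 2:z
5(a) covers 3:a
6(a) covers 5:a
7(z) covers 4:c, 6:a
8(y) covers 6:a
floor of heap: 0:c, 1:x
completions by unplaced set U, small U first (add the entries for U minus each lowest piece of U):
  |U|=1: {1}:1  {7}:1  {8}:1
  |U|=2: {1,7}:2  {1,8}:2  {4,7}:1  {7,8}:2
  |U|=3: {1,4,7}:3  {1,7,8}:6  {4,7,8}:3  {6,7,8}:2
  |U|=4: {1,4,7,8}:12  {1,6,7,8}:8  {4,6,7,8}:5  {5,6,7,8}:2
  |U|=5: {1,4,6,7,8}:25  {1,5,6,7,8}:10  {3,5,6,7,8}:2  {4,5,6,7,8}:7
  |U|=6: {1,3,5,6,7,8}:12  {1,4,5,6,7,8}:42  {3,4,5,6,7,8}:9
  |U|=7: {1,3,4,5,6,7,8}:63  {2,3,4,5,6,7,8}:9
  start at 0(c): 72
  start at 1(x): 9
sum over floor = 81

81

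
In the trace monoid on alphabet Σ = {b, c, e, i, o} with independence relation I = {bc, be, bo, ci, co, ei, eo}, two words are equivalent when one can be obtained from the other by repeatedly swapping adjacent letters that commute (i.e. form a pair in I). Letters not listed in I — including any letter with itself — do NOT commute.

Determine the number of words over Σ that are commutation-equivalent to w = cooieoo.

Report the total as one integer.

#0=c has no predecessor
#1=o has no predecessor
#2=o depends on [1:o]
#3=i depends on [2:o]
#4=e depends on [0:c]
#5=o depends on [3:i]
#6=o depends on [5:o]
sources: [0:c, 1:o]
N(rest) = Σ N(rest − s) over sources s of rest; N(one piece) = 1:
  size 1 → [4]=1  [6]=1
  size 2 → [0,4]=1  [4,6]=2  [5,6]=1
  size 3 → [0,4,6]=3  [3,5,6]=1  [4,5,6]=3
  size 4 → [0,4,5,6]=6  [2,3,5,6]=1  [3,4,5,6]=4
  size 5 → [0,3,4,5,6]=10  [1,2,3,5,6]=1  [2,3,4,5,6]=5
  first=0(c) contributes 6
  first=1(o) contributes 15
|[w]| = 21

21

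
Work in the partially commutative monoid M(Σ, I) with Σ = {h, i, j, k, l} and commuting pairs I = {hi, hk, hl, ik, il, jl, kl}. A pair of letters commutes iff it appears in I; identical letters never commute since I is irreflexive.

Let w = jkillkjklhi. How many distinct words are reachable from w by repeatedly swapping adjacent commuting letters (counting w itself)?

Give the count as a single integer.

2970

drop 0:j onto floor
drop 1:k onto {0:j}
drop 2:i onto {0:j}
drop 3:l onto floor
drop 4:l onto {3:l}
drop 5:k onto {1:k}
drop 6:j onto {2:i, 5:k}
drop 7:k onto {6:j}
drop 8:l onto {4:l}
drop 9:h onto {6:j}
drop 10:i onto {6:j}
ground layer = {0:j, 3:l}
drop-orders for the pieces not yet dropped (sum over which currently-grounded one goes next):
  1 to go: {7} 1  {8} 1  {9} 1  {10} 1
  2 to go: {4,8} 1  {7,8} 2  {7,9} 2  {7,10} 2  {8,9} 2  {8,10} 2  {9,10} 2
  3 to go: {3,4,8} 1  {4,7,8} 3  {4,8,9} 3  {4,8,10} 3  {7,8,9} 6  {7,8,10} 6  {7,9,10} 6  {8,9,10} 6
  4 to go: {3,4,7,8} 4  {3,4,8,9} 4  {3,4,8,10} 4  {4,7,8,9} 12  {4,7,8,10} 12  {4,8,9,10} 12  {6,7,9,10} 6  {7,8,9,10} 24
  5 to go: {2,6,7,9,10} 6  {3,4,7,8,9} 20  {3,4,7,8,10} 20  {3,4,8,9,10} 20  {4,7,8,9,10} 60  {5,6,7,9,10} 6  {6,7,8,9,10} 30
  6 to go: {1,5,6,7,9,10} 6  {2,5,6,7,9,10} 12  {2,6,7,8,9,10} 36  {3,4,7,8,9,10} 120  {4,6,7,8,9,10} 90  {5,6,7,8,9,10} 36
  7 to go: {1,2,5,6,7,9,10} 18  {1,5,6,7,8,9,10} 42  {2,4,6,7,8,9,10} 126  {2,5,6,7,8,9,10} 84  {3,4,6,7,8,9,10} 210  {4,5,6,7,8,9,10} 126
  8 to go: {0,1,2,5,6,7,9,10} 18  {1,2,5,6,7,8,9,10} 144  {1,4,5,6,7,8,9,10} 168  {2,3,4,6,7,8,9,10} 336  {2,4,5,6,7,8,9,10} 336  {3,4,5,6,7,8,9,10} 336
  9 to go: {0,1,2,5,6,7,8,9,10} 162  {1,2,4,5,6,7,8,9,10} 648  {1,3,4,5,6,7,8,9,10} 504  {2,3,4,5,6,7,8,9,10} 1008
  if 0:j drops first: 2160 orders
  if 3:l drops first: 810 orders
heap linearizations: 2970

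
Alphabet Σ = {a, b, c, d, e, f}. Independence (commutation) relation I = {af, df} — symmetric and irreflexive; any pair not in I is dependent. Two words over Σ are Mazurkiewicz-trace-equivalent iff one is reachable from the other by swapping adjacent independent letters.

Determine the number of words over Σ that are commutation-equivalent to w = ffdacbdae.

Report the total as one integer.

drop 0:f onto floor
drop 1:f onto {0:f}
drop 2:d onto floor
drop 3:a onto {2:d}
drop 4:c onto {1:f, 3:a}
drop 5:b onto {4:c}
drop 6:d onto {5:b}
drop 7:a onto {6:d}
drop 8:e onto {7:a}
ground layer = {0:f, 2:d}
drop-orders for the pieces not yet dropped (sum over which currently-grounded one goes next):
  1 to go: {8} 1
  2 to go: {7,8} 1
  3 to go: {6,7,8} 1
  4 to go: {5,6,7,8} 1
  5 to go: {4,5,6,7,8} 1
  6 to go: {1,4,5,6,7,8} 1  {3,4,5,6,7,8} 1
  7 to go: {0,1,4,5,6,7,8} 1  {1,3,4,5,6,7,8} 2  {2,3,4,5,6,7,8} 1
  if 0:f drops first: 3 orders
  if 2:d drops first: 3 orders
heap linearizations: 6

6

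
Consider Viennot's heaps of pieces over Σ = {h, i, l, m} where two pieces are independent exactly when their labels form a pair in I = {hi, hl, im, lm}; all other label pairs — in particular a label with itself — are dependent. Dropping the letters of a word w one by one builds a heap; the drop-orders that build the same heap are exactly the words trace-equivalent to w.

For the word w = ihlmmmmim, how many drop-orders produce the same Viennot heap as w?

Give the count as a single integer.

84

0(i) covers ∅
1(h) covers ∅
2(l) covers 0:i
3(m) covers 1:h
4(m) covers 3:m
5(m) covers 4:m
6(m) covers 5:m
7(i) covers 2:l
8(m) covers 6:m
floor of heap: 0:i, 1:h
completions by unplaced set U, small U first (add the entries for U minus each lowest piece of U):
  |U|=1: {7}:1  {8}:1
  |U|=2: {2,7}:1  {6,8}:1  {7,8}:2
  |U|=3: {0,2,7}:1  {2,7,8}:3  {5,6,8}:1  {6,7,8}:3
  |U|=4: {0,2,7,8}:4  {2,6,7,8}:6  {4,5,6,8}:1  {5,6,7,8}:4
  |U|=5: {0,2,6,7,8}:10  {2,5,6,7,8}:10  {3,4,5,6,8}:1  {4,5,6,7,8}:5
  |U|=6: {0,2,5,6,7,8}:20  {1,3,4,5,6,8}:1  {2,4,5,6,7,8}:15  {3,4,5,6,7,8}:6
  |U|=7: {0,2,4,5,6,7,8}:35  {1,3,4,5,6,7,8}:7  {2,3,4,5,6,7,8}:21
  start at 0(i): 28
  start at 1(h): 56
sum over floor = 84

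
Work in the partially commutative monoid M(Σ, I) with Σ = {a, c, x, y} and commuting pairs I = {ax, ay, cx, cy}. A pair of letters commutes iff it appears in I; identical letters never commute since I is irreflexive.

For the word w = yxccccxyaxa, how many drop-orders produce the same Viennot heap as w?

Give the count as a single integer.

462

drop 0:y onto floor
drop 1:x onto {0:y}
drop 2:c onto floor
drop 3:c onto {2:c}
drop 4:c onto {3:c}
drop 5:c onto {4:c}
drop 6:x onto {1:x}
drop 7:y onto {6:x}
drop 8:a onto {5:c}
drop 9:x onto {7:y}
drop 10:a onto {8:a}
ground layer = {0:y, 2:c}
drop-orders for the pieces not yet dropped (sum over which currently-grounded one goes next):
  1 to go: {9} 1  {10} 1
  2 to go: {7,9} 1  {8,10} 1  {9,10} 2
  3 to go: {5,8,10} 1  {6,7,9} 1  {7,9,10} 3  {8,9,10} 3
  4 to go: {1,6,7,9} 1  {4,5,8,10} 1  {5,8,9,10} 4  {6,7,9,10} 4  {7,8,9,10} 6
  5 to go: {0,1,6,7,9} 1  {1,6,7,9,10} 5  {3,4,5,8,10} 1  {4,5,8,9,10} 5  {5,7,8,9,10} 10  {6,7,8,9,10} 10
  6 to go: {0,1,6,7,9,10} 6  {1,6,7,8,9,10} 15  {2,3,4,5,8,10} 1  {3,4,5,8,9,10} 6  {4,5,7,8,9,10} 15  {5,6,7,8,9,10} 20
  7 to go: {0,1,6,7,8,9,10} 21  {1,5,6,7,8,9,10} 35  {2,3,4,5,8,9,10} 7  {3,4,5,7,8,9,10} 21  {4,5,6,7,8,9,10} 35
  8 to go: {0,1,5,6,7,8,9,10} 56  {1,4,5,6,7,8,9,10} 70  {2,3,4,5,7,8,9,10} 28  {3,4,5,6,7,8,9,10} 56
  9 to go: {0,1,4,5,6,7,8,9,10} 126  {1,3,4,5,6,7,8,9,10} 126  {2,3,4,5,6,7,8,9,10} 84
  if 0:y drops first: 210 orders
  if 2:c drops first: 252 orders
heap linearizations: 462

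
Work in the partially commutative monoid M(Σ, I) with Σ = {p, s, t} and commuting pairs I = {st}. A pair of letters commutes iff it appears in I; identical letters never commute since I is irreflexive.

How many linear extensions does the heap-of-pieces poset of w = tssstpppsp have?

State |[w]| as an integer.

10

drop 0:t onto floor
drop 1:s onto floor
drop 2:s onto {1:s}
drop 3:s onto {2:s}
drop 4:t onto {0:t}
drop 5:p onto {3:s, 4:t}
drop 6:p onto {5:p}
drop 7:p onto {6:p}
drop 8:s onto {7:p}
drop 9:p onto {8:s}
ground layer = {0:t, 1:s}
drop-orders for the pieces not yet dropped (sum over which currently-grounded one goes next):
  1 to go: {9} 1
  2 to go: {8,9} 1
  3 to go: {7,8,9} 1
  4 to go: {6,7,8,9} 1
  5 to go: {5,6,7,8,9} 1
  6 to go: {3,5,6,7,8,9} 1  {4,5,6,7,8,9} 1
  7 to go: {0,4,5,6,7,8,9} 1  {2,3,5,6,7,8,9} 1  {3,4,5,6,7,8,9} 2
  8 to go: {0,3,4,5,6,7,8,9} 3  {1,2,3,5,6,7,8,9} 1  {2,3,4,5,6,7,8,9} 3
  if 0:t drops first: 4 orders
  if 1:s drops first: 6 orders
heap linearizations: 10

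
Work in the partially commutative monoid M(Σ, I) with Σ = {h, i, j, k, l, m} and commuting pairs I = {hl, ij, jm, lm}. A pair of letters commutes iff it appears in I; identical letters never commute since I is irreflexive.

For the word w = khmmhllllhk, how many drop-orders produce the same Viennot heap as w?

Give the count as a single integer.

piece 0:k — minimal
piece 1:h rests on {0:k}
piece 2:m rests on {1:h}
piece 3:m rests on {2:m}
piece 4:h rests on {3:m}
piece 5:l rests on {0:k}
piece 6:l rests on {5:l}
piece 7:l rests on {6:l}
piece 8:l rests on {7:l}
piece 9:h rests on {4:h}
piece 10:k rests on {8:l, 9:h}
minimal pieces: {0:k}
ways to finish when only these pieces remain (= sum over removing one remaining piece with nothing left below it):
  1 left: {10}→1
  2 left: {8,10}→1  {9,10}→1
  3 left: {4,9,10}→1  {7,8,10}→1  {8,9,10}→2
  4 left: {3,4,9,10}→1  {4,8,9,10}→3  {6,7,8,10}→1  {7,8,9,10}→3
  5 left: {2,3,4,9,10}→1  {3,4,8,9,10}→4  {4,7,8,9,10}→6  {5,6,7,8,10}→1  {6,7,8,9,10}→4
  6 left: {1,2,3,4,9,10}→1  {2,3,4,8,9,10}→5  {3,4,7,8,9,10}→10  {4,6,7,8,9,10}→10  {5,6,7,8,9,10}→5
  7 left: {1,2,3,4,8,9,10}→6  {2,3,4,7,8,9,10}→15  {3,4,6,7,8,9,10}→20  {4,5,6,7,8,9,10}→15
  8 left: {1,2,3,4,7,8,9,10}→21  {2,3,4,6,7,8,9,10}→35  {3,4,5,6,7,8,9,10}→35
  9 left: {1,2,3,4,6,7,8,9,10}→56  {2,3,4,5,6,7,8,9,10}→70
  placing 0:k first → 126 extensions

126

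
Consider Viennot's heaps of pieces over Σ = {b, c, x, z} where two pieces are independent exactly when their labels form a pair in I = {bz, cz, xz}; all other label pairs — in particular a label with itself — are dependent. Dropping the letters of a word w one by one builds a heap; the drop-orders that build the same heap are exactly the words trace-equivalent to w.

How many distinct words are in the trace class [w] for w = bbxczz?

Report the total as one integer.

#0=b has no predecessor
#1=b depends on [0:b]
#2=x depends on [1:b]
#3=c depends on [2:x]
#4=z has no predecessor
#5=z depends on [4:z]
sources: [0:b, 4:z]
N(rest) = Σ N(rest − s) over sources s of rest; N(one piece) = 1:
  size 1 → [3]=1  [5]=1
  size 2 → [2,3]=1  [3,5]=2  [4,5]=1
  size 3 → [1,2,3]=1  [2,3,5]=3  [3,4,5]=3
  size 4 → [0,1,2,3]=1  [1,2,3,5]=4  [2,3,4,5]=6
  first=0(b) contributes 10
  first=4(z) contributes 5
|[w]| = 15

15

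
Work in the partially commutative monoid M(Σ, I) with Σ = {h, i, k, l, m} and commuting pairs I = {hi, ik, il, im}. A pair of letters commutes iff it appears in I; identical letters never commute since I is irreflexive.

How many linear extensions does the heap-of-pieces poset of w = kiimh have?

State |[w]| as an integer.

piece 0:k — minimal
piece 1:i — minimal
piece 2:i rests on {1:i}
piece 3:m rests on {0:k}
piece 4:h rests on {3:m}
minimal pieces: {0:k, 1:i}
ways to finish when only these pieces remain (= sum over removing one remaining piece with nothing left below it):
  1 left: {2}→1  {4}→1
  2 left: {1,2}→1  {2,4}→2  {3,4}→1
  3 left: {0,3,4}→1  {1,2,4}→3  {2,3,4}→3
  placing 0:k first → 6 extensions
  placing 1:i first → 4 extensions
total linear extensions = 10

10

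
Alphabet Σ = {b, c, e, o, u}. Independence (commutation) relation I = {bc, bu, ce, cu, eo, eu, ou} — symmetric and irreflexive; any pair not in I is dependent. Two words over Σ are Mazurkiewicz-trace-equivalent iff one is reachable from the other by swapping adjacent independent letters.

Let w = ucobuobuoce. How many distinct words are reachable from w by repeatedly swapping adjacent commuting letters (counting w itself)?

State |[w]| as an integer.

495

piece 0:u — minimal
piece 1:c — minimal
piece 2:o rests on {1:c}
piece 3:b rests on {2:o}
piece 4:u rests on {0:u}
piece 5:o rests on {3:b}
piece 6:b rests on {5:o}
piece 7:u rests on {4:u}
piece 8:o rests on {6:b}
piece 9:c rests on {8:o}
piece 10:e rests on {6:b}
minimal pieces: {0:u, 1:c}
ways to finish when only these pieces remain (= sum over removing one remaining piece with nothing left below it):
  1 left: {7}→1  {9}→1  {10}→1
  2 left: {4,7}→1  {7,9}→2  {7,10}→2  {8,9}→1  {9,10}→2
  3 left: {0,4,7}→1  {4,7,9}→3  {4,7,10}→3  {7,8,9}→3  {7,9,10}→6  {8,9,10}→3
  4 left: {0,4,7,9}→4  {0,4,7,10}→4  {4,7,8,9}→6  {4,7,9,10}→12  {6,8,9,10}→3  {7,8,9,10}→12
  5 left: {0,4,7,8,9}→10  {0,4,7,9,10}→20  {4,7,8,9,10}→30  {5,6,8,9,10}→3  {6,7,8,9,10}→15
  6 left: {0,4,7,8,9,10}→60  {3,5,6,8,9,10}→3  {4,6,7,8,9,10}→45  {5,6,7,8,9,10}→18
  7 left: {0,4,6,7,8,9,10}→105  {2,3,5,6,8,9,10}→3  {3,5,6,7,8,9,10}→21  {4,5,6,7,8,9,10}→63
  8 left: {0,4,5,6,7,8,9,10}→168  {1,2,3,5,6,8,9,10}→3  {2,3,5,6,7,8,9,10}→24  {3,4,5,6,7,8,9,10}→84
  9 left: {0,3,4,5,6,7,8,9,10}→252  {1,2,3,5,6,7,8,9,10}→27  {2,3,4,5,6,7,8,9,10}→108
  placing 0:u first → 135 extensions
  placing 1:c first → 360 extensions
total linear extensions = 495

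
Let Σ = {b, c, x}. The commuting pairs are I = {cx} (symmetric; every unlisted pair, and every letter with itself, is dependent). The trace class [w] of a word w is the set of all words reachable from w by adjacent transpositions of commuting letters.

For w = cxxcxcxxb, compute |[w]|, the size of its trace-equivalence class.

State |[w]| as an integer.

#0=c has no predecessor
#1=x has no predecessor
#2=x depends on [1:x]
#3=c depends on [0:c]
#4=x depends on [2:x]
#5=c depends on [3:c]
#6=x depends on [4:x]
#7=x depends on [6:x]
#8=b depends on [5:c, 7:x]
sources: [0:c, 1:x]
N(rest) = Σ N(rest − s) over sources s of rest; N(one piece) = 1:
  size 1 → [8]=1
  size 2 → [5,8]=1  [7,8]=1
  size 3 → [3,5,8]=1  [5,7,8]=2  [6,7,8]=1
  size 4 → [0,3,5,8]=1  [3,5,7,8]=3  [4,6,7,8]=1  [5,6,7,8]=3
  size 5 → [0,3,5,7,8]=4  [2,4,6,7,8]=1  [3,5,6,7,8]=6  [4,5,6,7,8]=4
  size 6 → [0,3,5,6,7,8]=10  [1,2,4,6,7,8]=1  [2,4,5,6,7,8]=5  [3,4,5,6,7,8]=10
  size 7 → [0,3,4,5,6,7,8]=20  [1,2,4,5,6,7,8]=6  [2,3,4,5,6,7,8]=15
  first=0(c) contributes 21
  first=1(x) contributes 35
|[w]| = 56

56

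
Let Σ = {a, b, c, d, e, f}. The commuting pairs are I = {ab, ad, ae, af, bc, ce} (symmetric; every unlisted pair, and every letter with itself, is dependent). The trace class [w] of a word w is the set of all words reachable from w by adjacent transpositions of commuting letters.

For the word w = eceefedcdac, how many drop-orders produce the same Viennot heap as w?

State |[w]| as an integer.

0(e) covers ∅
1(c) covers ∅
2(e) covers 0:e
3(e) covers 2:e
4(f) covers 1:c, 3:e
5(e) covers 4:f
6(d) covers 5:e
7(c) covers 6:d
8(d) covers 7:c
9(a) covers 7:c
10(c) covers 8:d, 9:a
floor of heap: 0:e, 1:c
completions by unplaced set U, small U first (add the entries for U minus each lowest piece of U):
  |U|=1: {10}:1
  |U|=2: {8,10}:1  {9,10}:1
  |U|=3: {8,9,10}:2
  |U|=4: {7,8,9,10}:2
  |U|=5: {6,7,8,9,10}:2
  |U|=6: {5,6,7,8,9,10}:2
  |U|=7: {4,5,6,7,8,9,10}:2
  |U|=8: {1,4,5,6,7,8,9,10}:2  {3,4,5,6,7,8,9,10}:2
  |U|=9: {1,3,4,5,6,7,8,9,10}:4  {2,3,4,5,6,7,8,9,10}:2
  start at 0(e): 6
  start at 1(c): 2
sum over floor = 8

8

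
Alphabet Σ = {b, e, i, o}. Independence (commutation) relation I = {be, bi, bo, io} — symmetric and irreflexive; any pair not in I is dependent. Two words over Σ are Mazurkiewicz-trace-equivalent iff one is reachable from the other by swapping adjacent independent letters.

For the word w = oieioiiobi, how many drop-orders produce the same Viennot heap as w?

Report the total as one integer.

300

drop 0:o onto floor
drop 1:i onto floor
drop 2:e onto {0:o, 1:i}
drop 3:i onto {2:e}
drop 4:o onto {2:e}
drop 5:i onto {3:i}
drop 6:i onto {5:i}
drop 7:o onto {4:o}
drop 8:b onto floor
drop 9:i onto {6:i}
ground layer = {0:o, 1:i, 8:b}
drop-orders for the pieces not yet dropped (sum over which currently-grounded one goes next):
  1 to go: {7} 1  {8} 1  {9} 1
  2 to go: {4,7} 1  {6,9} 1  {7,8} 2  {7,9} 2  {8,9} 2
  3 to go: {4,7,8} 3  {4,7,9} 3  {5,6,9} 1  {6,7,9} 3  {6,8,9} 3  {7,8,9} 6
  4 to go: {3,5,6,9} 1  {4,6,7,9} 6  {4,7,8,9} 12  {5,6,7,9} 4  {5,6,8,9} 4  {6,7,8,9} 12
  5 to go: {3,5,6,7,9} 5  {3,5,6,8,9} 5  {4,5,6,7,9} 10  {4,6,7,8,9} 30  {5,6,7,8,9} 20
  6 to go: {3,4,5,6,7,9} 15  {3,5,6,7,8,9} 30  {4,5,6,7,8,9} 60
  7 to go: {2,3,4,5,6,7,9} 15  {3,4,5,6,7,8,9} 105
  8 to go: {0,2,3,4,5,6,7,9} 15  {1,2,3,4,5,6,7,9} 15  {2,3,4,5,6,7,8,9} 120
  if 0:o drops first: 135 orders
  if 1:i drops first: 135 orders
  if 8:b drops first: 30 orders
heap linearizations: 300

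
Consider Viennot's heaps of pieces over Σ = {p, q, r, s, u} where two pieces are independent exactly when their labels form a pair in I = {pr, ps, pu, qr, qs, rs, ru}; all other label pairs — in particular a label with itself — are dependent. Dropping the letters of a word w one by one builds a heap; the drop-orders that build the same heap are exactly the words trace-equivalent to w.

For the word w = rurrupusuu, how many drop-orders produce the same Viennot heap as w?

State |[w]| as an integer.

840

drop 0:r onto floor
drop 1:u onto floor
drop 2:r onto {0:r}
drop 3:r onto {2:r}
drop 4:u onto {1:u}
drop 5:p onto floor
drop 6:u onto {4:u}
drop 7:s onto {6:u}
drop 8:u onto {7:s}
drop 9:u onto {8:u}
ground layer = {0:r, 1:u, 5:p}
drop-orders for the pieces not yet dropped (sum over which currently-grounded one goes next):
  1 to go: {3} 1  {5} 1  {9} 1
  2 to go: {2,3} 1  {3,5} 2  {3,9} 2  {5,9} 2  {8,9} 1
  3 to go: {0,2,3} 1  {2,3,5} 3  {2,3,9} 3  {3,5,9} 6  {3,8,9} 3  {5,8,9} 3  {7,8,9} 1
  4 to go: {0,2,3,5} 4  {0,2,3,9} 4  {2,3,5,9} 12  {2,3,8,9} 6  {3,5,8,9} 12  {3,7,8,9} 4  {5,7,8,9} 4  {6,7,8,9} 1
  5 to go: {0,2,3,5,9} 20  {0,2,3,8,9} 10  {2,3,5,8,9} 30  {2,3,7,8,9} 10  {3,5,7,8,9} 20  {3,6,7,8,9} 5  {4,6,7,8,9} 1  {5,6,7,8,9} 5
  6 to go: {0,2,3,5,8,9} 60  {0,2,3,7,8,9} 20  {1,4,6,7,8,9} 1  {2,3,5,7,8,9} 60  {2,3,6,7,8,9} 15  {3,4,6,7,8,9} 6  {3,5,6,7,8,9} 30  {4,5,6,7,8,9} 6
  7 to go: {0,2,3,5,7,8,9} 140  {0,2,3,6,7,8,9} 35  {1,3,4,6,7,8,9} 7  {1,4,5,6,7,8,9} 7  {2,3,4,6,7,8,9} 21  {2,3,5,6,7,8,9} 105  {3,4,5,6,7,8,9} 42
  8 to go: {0,2,3,4,6,7,8,9} 56  {0,2,3,5,6,7,8,9} 280  {1,2,3,4,6,7,8,9} 28  {1,3,4,5,6,7,8,9} 56  {2,3,4,5,6,7,8,9} 168
  if 0:r drops first: 252 orders
  if 1:u drops first: 504 orders
  if 5:p drops first: 84 orders
heap linearizations: 840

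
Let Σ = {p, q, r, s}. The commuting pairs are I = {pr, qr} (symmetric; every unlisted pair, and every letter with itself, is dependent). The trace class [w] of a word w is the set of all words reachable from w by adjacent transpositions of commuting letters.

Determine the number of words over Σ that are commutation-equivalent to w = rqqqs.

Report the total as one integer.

0(r) covers ∅
1(q) covers ∅
2(q) covers 1:q
3(q) covers 2:q
4(s) covers 0:r, 3:q
floor of heap: 0:r, 1:q
completions by unplaced set U, small U first (add the entries for U minus each lowest piece of U):
  |U|=1: {4}:1
  |U|=2: {0,4}:1  {3,4}:1
  |U|=3: {0,3,4}:2  {2,3,4}:1
  start at 0(r): 1
  start at 1(q): 3
sum over floor = 4

4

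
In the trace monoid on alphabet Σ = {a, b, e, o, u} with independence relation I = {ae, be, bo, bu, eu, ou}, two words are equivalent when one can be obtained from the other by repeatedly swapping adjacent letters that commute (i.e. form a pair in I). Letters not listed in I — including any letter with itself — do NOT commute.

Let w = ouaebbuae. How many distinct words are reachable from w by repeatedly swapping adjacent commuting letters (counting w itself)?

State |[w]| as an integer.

147

drop 0:o onto floor
drop 1:u onto floor
drop 2:a onto {0:o, 1:u}
drop 3:e onto {0:o}
drop 4:b onto {2:a}
drop 5:b onto {4:b}
drop 6:u onto {2:a}
drop 7:a onto {5:b, 6:u}
drop 8:e onto {3:e}
ground layer = {0:o, 1:u}
drop-orders for the pieces not yet dropped (sum over which currently-grounded one goes next):
  1 to go: {7} 1  {8} 1
  2 to go: {3,8} 1  {5,7} 1  {6,7} 1  {7,8} 2
  3 to go: {3,7,8} 3  {4,5,7} 1  {5,6,7} 2  {5,7,8} 3  {6,7,8} 3
  4 to go: {3,5,7,8} 6  {3,6,7,8} 6  {4,5,6,7} 3  {4,5,7,8} 4  {5,6,7,8} 8
  5 to go: {2,4,5,6,7} 3  {3,4,5,7,8} 10  {3,5,6,7,8} 20  {4,5,6,7,8} 15
  6 to go: {1,2,4,5,6,7} 3  {2,4,5,6,7,8} 18  {3,4,5,6,7,8} 45
  7 to go: {1,2,4,5,6,7,8} 21  {2,3,4,5,6,7,8} 63
  if 0:o drops first: 84 orders
  if 1:u drops first: 63 orders
heap linearizations: 147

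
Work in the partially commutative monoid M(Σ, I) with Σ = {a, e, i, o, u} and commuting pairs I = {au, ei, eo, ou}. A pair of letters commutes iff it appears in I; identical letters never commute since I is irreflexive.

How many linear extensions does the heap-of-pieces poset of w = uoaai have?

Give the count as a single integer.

4

#0=u has no predecessor
#1=o has no predecessor
#2=a depends on [1:o]
#3=a depends on [2:a]
#4=i depends on [0:u, 3:a]
sources: [0:u, 1:o]
N(rest) = Σ N(rest − s) over sources s of rest; N(one piece) = 1:
  size 1 → [4]=1
  size 2 → [0,4]=1  [3,4]=1
  size 3 → [0,3,4]=2  [2,3,4]=1
  first=0(u) contributes 1
  first=1(o) contributes 3
|[w]| = 4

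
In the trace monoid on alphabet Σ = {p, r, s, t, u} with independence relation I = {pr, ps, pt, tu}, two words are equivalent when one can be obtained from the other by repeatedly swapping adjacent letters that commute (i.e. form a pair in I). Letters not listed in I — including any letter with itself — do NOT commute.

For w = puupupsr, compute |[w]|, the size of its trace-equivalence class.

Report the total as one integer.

3

0(p) covers ∅
1(u) covers 0:p
2(u) covers 1:u
3(p) covers 2:u
4(u) covers 3:p
5(p) covers 4:u
6(s) covers 4:u
7(r) covers 6:s
floor of heap: 0:p
completions by unplaced set U, small U first (add the entries for U minus each lowest piece of U):
  |U|=1: {5}:1  {7}:1
  |U|=2: {5,7}:2  {6,7}:1
  |U|=3: {5,6,7}:3
  |U|=4: {4,5,6,7}:3
  |U|=5: {3,4,5,6,7}:3
  |U|=6: {2,3,4,5,6,7}:3
  start at 0(p): 3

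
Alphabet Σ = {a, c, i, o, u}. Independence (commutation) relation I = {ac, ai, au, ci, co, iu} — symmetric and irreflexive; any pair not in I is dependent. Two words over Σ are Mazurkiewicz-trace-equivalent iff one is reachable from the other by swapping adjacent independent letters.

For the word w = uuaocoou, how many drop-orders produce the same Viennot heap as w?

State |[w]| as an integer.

13

piece 0:u — minimal
piece 1:u rests on {0:u}
piece 2:a — minimal
piece 3:o rests on {1:u, 2:a}
piece 4:c rests on {1:u}
piece 5:o rests on {3:o}
piece 6:o rests on {5:o}
piece 7:u rests on {4:c, 6:o}
minimal pieces: {0:u, 2:a}
ways to finish when only these pieces remain (= sum over removing one remaining piece with nothing left below it):
  1 left: {7}→1
  2 left: {4,7}→1  {6,7}→1
  3 left: {4,6,7}→2  {5,6,7}→1
  4 left: {3,5,6,7}→1  {4,5,6,7}→3
  5 left: {2,3,5,6,7}→1  {3,4,5,6,7}→4
  6 left: {1,3,4,5,6,7}→4  {2,3,4,5,6,7}→5
  placing 0:u first → 9 extensions
  placing 2:a first → 4 extensions
total linear extensions = 13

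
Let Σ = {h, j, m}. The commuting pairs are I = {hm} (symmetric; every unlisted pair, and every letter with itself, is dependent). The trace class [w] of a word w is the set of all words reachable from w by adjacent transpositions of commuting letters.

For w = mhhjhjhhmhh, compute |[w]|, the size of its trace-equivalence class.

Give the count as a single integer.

15

drop 0:m onto floor
drop 1:h onto floor
drop 2:h onto {1:h}
drop 3:j onto {0:m, 2:h}
drop 4:h onto {3:j}
drop 5:j onto {4:h}
drop 6:h onto {5:j}
drop 7:h onto {6:h}
drop 8:m onto {5:j}
drop 9:h onto {7:h}
drop 10:h onto {9:h}
ground layer = {0:m, 1:h}
drop-orders for the pieces not yet dropped (sum over which currently-grounded one goes next):
  1 to go: {8} 1  {10} 1
  2 to go: {8,10} 2  {9,10} 1
  3 to go: {7,9,10} 1  {8,9,10} 3
  4 to go: {6,7,9,10} 1  {7,8,9,10} 4
  5 to go: {6,7,8,9,10} 5
  6 to go: {5,6,7,8,9,10} 5
  7 to go: {4,5,6,7,8,9,10} 5
  8 to go: {3,4,5,6,7,8,9,10} 5
  9 to go: {0,3,4,5,6,7,8,9,10} 5  {2,3,4,5,6,7,8,9,10} 5
  if 0:m drops first: 5 orders
  if 1:h drops first: 10 orders
heap linearizations: 15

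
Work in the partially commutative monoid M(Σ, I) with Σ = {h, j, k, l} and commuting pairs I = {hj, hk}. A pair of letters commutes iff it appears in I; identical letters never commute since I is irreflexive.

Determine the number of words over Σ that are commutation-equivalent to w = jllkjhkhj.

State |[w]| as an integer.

drop 0:j onto floor
drop 1:l onto {0:j}
drop 2:l onto {1:l}
drop 3:k onto {2:l}
drop 4:j onto {3:k}
drop 5:h onto {2:l}
drop 6:k onto {4:j}
drop 7:h onto {5:h}
drop 8:j onto {6:k}
ground layer = {0:j}
drop-orders for the pieces not yet dropped (sum over which currently-grounded one goes next):
  1 to go: {7} 1  {8} 1
  2 to go: {5,7} 1  {6,8} 1  {7,8} 2
  3 to go: {4,6,8} 1  {5,7,8} 3  {6,7,8} 3
  4 to go: {3,4,6,8} 1  {4,6,7,8} 4  {5,6,7,8} 6
  5 to go: {3,4,6,7,8} 5  {4,5,6,7,8} 10
  6 to go: {3,4,5,6,7,8} 15
  7 to go: {2,3,4,5,6,7,8} 15
  if 0:j drops first: 15 orders

15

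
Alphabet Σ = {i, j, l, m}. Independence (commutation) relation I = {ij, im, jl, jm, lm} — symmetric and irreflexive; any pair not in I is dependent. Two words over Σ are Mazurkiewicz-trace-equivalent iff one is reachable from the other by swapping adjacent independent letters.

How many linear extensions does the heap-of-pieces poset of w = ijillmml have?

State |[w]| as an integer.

#0=i has no predecessor
#1=j has no predecessor
#2=i depends on [0:i]
#3=l depends on [2:i]
#4=l depends on [3:l]
#5=m has no predecessor
#6=m depends on [5:m]
#7=l depends on [4:l]
sources: [0:i, 1:j, 5:m]
N(rest) = Σ N(rest − s) over sources s of rest; N(one piece) = 1:
  size 1 → [1]=1  [6]=1  [7]=1
  size 2 → [1,6]=2  [1,7]=2  [4,7]=1  [5,6]=1  [6,7]=2
  size 3 → [1,4,7]=3  [1,5,6]=3  [1,6,7]=6  [3,4,7]=1  [4,6,7]=3  [5,6,7]=3
  size 4 → [1,3,4,7]=4  [1,4,6,7]=12  [1,5,6,7]=12  [2,3,4,7]=1  [3,4,6,7]=4  [4,5,6,7]=6
  size 5 → [0,2,3,4,7]=1  [1,2,3,4,7]=5  [1,3,4,6,7]=20  [1,4,5,6,7]=30  [2,3,4,6,7]=5  [3,4,5,6,7]=10
  size 6 → [0,1,2,3,4,7]=6  [0,2,3,4,6,7]=6  [1,2,3,4,6,7]=30  [1,3,4,5,6,7]=60  [2,3,4,5,6,7]=15
  first=0(i) contributes 105
  first=1(j) contributes 21
  first=5(m) contributes 42
|[w]| = 168

168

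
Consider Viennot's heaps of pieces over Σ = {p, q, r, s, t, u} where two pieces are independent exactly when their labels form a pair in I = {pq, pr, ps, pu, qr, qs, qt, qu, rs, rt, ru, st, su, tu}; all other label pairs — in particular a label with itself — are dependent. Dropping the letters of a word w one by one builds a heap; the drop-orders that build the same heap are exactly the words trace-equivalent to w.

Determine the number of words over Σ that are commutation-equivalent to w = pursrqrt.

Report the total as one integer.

3360

piece 0:p — minimal
piece 1:u — minimal
piece 2:r — minimal
piece 3:s — minimal
piece 4:r rests on {2:r}
piece 5:q — minimal
piece 6:r rests on {4:r}
piece 7:t rests on {0:p}
minimal pieces: {0:p, 1:u, 2:r, 3:s, 5:q}
ways to finish when only these pieces remain (= sum over removing one remaining piece with nothing left below it):
  1 left: {1}→1  {3}→1  {5}→1  {6}→1  {7}→1
  2 left: {0,7}→1  {1,3}→2  {1,5}→2  {1,6}→2  {1,7}→2  {3,5}→2  {3,6}→2  {3,7}→2  {4,6}→1  {5,6}→2  {5,7}→2  {6,7}→2
  3 left: {0,1,7}→3  {0,3,7}→3  {0,5,7}→3  {0,6,7}→3  {1,3,5}→6  {1,3,6}→6  {1,3,7}→6  {1,4,6}→3  {1,5,6}→6  {1,5,7}→6  {1,6,7}→6  {2,4,6}→1  {3,4,6}→3  {3,5,6}→6  {3,5,7}→6  {3,6,7}→6  {4,5,6}→3  {4,6,7}→3  {5,6,7}→6
  4 left: {0,1,3,7}→12  {0,1,5,7}→12  {0,1,6,7}→12  {0,3,5,7}→12  {0,3,6,7}→12  {0,4,6,7}→6  {0,5,6,7}→12  {1,2,4,6}→4  {1,3,4,6}→12  {1,3,5,6}→24  {1,3,5,7}→24  {1,3,6,7}→24  {1,4,5,6}→12  {1,4,6,7}→12  {1,5,6,7}→24  {2,3,4,6}→4  {2,4,5,6}→4  {2,4,6,7}→4  {3,4,5,6}→12  {3,4,6,7}→12  {3,5,6,7}→24  {4,5,6,7}→12
  5 left: {0,1,3,5,7}→60  {0,1,3,6,7}→60  {0,1,4,6,7}→30  {0,1,5,6,7}→60  {0,2,4,6,7}→10  {0,3,4,6,7}→30  {0,3,5,6,7}→60  {0,4,5,6,7}→30  {1,2,3,4,6}→20  {1,2,4,5,6}→20  {1,2,4,6,7}→20  {1,3,4,5,6}→60  {1,3,4,6,7}→60  {1,3,5,6,7}→120  {1,4,5,6,7}→60  {2,3,4,5,6}→20  {2,3,4,6,7}→20  {2,4,5,6,7}→20  {3,4,5,6,7}→60
  6 left: {0,1,2,4,6,7}→60  {0,1,3,4,6,7}→180  {0,1,3,5,6,7}→360  {0,1,4,5,6,7}→180  {0,2,3,4,6,7}→60  {0,2,4,5,6,7}→60  {0,3,4,5,6,7}→180  {1,2,3,4,5,6}→120  {1,2,3,4,6,7}→120  {1,2,4,5,6,7}→120  {1,3,4,5,6,7}→360  {2,3,4,5,6,7}→120
  placing 0:p first → 840 extensions
  placing 1:u first → 420 extensions
  placing 2:r first → 1260 extensions
  placing 3:s first → 420 extensions
  placing 5:q first → 420 extensions
total linear extensions = 3360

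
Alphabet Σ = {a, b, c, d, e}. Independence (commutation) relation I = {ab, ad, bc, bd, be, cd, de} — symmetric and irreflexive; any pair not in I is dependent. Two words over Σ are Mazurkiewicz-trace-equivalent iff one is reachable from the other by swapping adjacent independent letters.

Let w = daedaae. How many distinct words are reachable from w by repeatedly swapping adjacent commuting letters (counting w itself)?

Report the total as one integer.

21

piece 0:d — minimal
piece 1:a — minimal
piece 2:e rests on {1:a}
piece 3:d rests on {0:d}
piece 4:a rests on {2:e}
piece 5:a rests on {4:a}
piece 6:e rests on {5:a}
minimal pieces: {0:d, 1:a}
ways to finish when only these pieces remain (= sum over removing one remaining piece with nothing left below it):
  1 left: {3}→1  {6}→1
  2 left: {0,3}→1  {3,6}→2  {5,6}→1
  3 left: {0,3,6}→3  {3,5,6}→3  {4,5,6}→1
  4 left: {0,3,5,6}→6  {2,4,5,6}→1  {3,4,5,6}→4
  5 left: {0,3,4,5,6}→10  {1,2,4,5,6}→1  {2,3,4,5,6}→5
  placing 0:d first → 6 extensions
  placing 1:a first → 15 extensions
total linear extensions = 21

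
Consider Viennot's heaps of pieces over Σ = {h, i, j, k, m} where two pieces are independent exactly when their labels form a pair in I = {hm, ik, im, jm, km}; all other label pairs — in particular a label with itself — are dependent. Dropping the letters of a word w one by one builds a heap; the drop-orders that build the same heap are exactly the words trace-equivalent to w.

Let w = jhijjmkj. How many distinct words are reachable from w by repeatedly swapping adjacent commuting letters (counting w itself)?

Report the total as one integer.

piece 0:j — minimal
piece 1:h rests on {0:j}
piece 2:i rests on {1:h}
piece 3:j rests on {2:i}
piece 4:j rests on {3:j}
piece 5:m — minimal
piece 6:k rests on {4:j}
piece 7:j rests on {6:k}
minimal pieces: {0:j, 5:m}
ways to finish when only these pieces remain (= sum over removing one remaining piece with nothing left below it):
  1 left: {5}→1  {7}→1
  2 left: {5,7}→2  {6,7}→1
  3 left: {4,6,7}→1  {5,6,7}→3
  4 left: {3,4,6,7}→1  {4,5,6,7}→4
  5 left: {2,3,4,6,7}→1  {3,4,5,6,7}→5
  6 left: {1,2,3,4,6,7}→1  {2,3,4,5,6,7}→6
  placing 0:j first → 7 extensions
  placing 5:m first → 1 extensions
total linear extensions = 8

8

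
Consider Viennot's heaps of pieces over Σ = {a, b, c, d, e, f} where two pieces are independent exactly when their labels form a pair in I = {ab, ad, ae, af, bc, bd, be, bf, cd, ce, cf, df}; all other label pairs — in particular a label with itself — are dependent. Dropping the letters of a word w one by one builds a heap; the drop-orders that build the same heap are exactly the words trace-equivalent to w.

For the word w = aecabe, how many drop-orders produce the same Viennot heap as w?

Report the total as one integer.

0(a) covers ∅
1(e) covers ∅
2(c) covers 0:a
3(a) covers 2:c
4(b) covers ∅
5(e) covers 1:e
floor of heap: 0:a, 1:e, 4:b
completions by unplaced set U, small U first (add the entries for U minus each lowest piece of U):
  |U|=1: {3}:1  {4}:1  {5}:1
  |U|=2: {1,5}:1  {2,3}:1  {3,4}:2  {3,5}:2  {4,5}:2
  |U|=3: {0,2,3}:1  {1,3,5}:3  {1,4,5}:3  {2,3,4}:3  {2,3,5}:3  {3,4,5}:6
  |U|=4: {0,2,3,4}:4  {0,2,3,5}:4  {1,2,3,5}:6  {1,3,4,5}:12  {2,3,4,5}:12
  start at 0(a): 30
  start at 1(e): 20
  start at 4(b): 10
sum over floor = 60

60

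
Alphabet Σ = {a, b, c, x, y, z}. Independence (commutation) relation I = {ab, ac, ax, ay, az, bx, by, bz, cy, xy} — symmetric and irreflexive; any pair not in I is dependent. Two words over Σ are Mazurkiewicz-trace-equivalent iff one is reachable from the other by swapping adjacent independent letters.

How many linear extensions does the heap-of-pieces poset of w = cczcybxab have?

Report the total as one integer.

135

#0=c has no predecessor
#1=c depends on [0:c]
#2=z depends on [1:c]
#3=c depends on [2:z]
#4=y depends on [2:z]
#5=b depends on [3:c]
#6=x depends on [3:c]
#7=a has no predecessor
#8=b depends on [5:b]
sources: [0:c, 7:a]
N(rest) = Σ N(rest − s) over sources s of rest; N(one piece) = 1:
  size 1 → [4]=1  [6]=1  [7]=1  [8]=1
  size 2 → [4,6]=2  [4,7]=2  [4,8]=2  [5,8]=1  [6,7]=2  [6,8]=2  [7,8]=2
  size 3 → [4,5,8]=3  [4,6,7]=6  [4,6,8]=6  [4,7,8]=6  [5,6,8]=3  [5,7,8]=3  [6,7,8]=6
  size 4 → [3,5,6,8]=3  [4,5,6,8]=12  [4,5,7,8]=12  [4,6,7,8]=24  [5,6,7,8]=12
  size 5 → [3,4,5,6,8]=15  [3,5,6,7,8]=15  [4,5,6,7,8]=60
  size 6 → [2,3,4,5,6,8]=15  [3,4,5,6,7,8]=90
  size 7 → [1,2,3,4,5,6,8]=15  [2,3,4,5,6,7,8]=105
  first=0(c) contributes 120
  first=7(a) contributes 15
|[w]| = 135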